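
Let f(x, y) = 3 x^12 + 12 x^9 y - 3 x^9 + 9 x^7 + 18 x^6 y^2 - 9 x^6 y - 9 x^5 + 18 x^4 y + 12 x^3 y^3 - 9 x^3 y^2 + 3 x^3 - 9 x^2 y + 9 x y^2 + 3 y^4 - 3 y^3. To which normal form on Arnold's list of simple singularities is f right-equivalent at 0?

The Hessian of f at 0 has rank 0. Corank 2; j^3 = 3*(x - y)^3 is a perfect cube, so E-series; the 4-jet and mu = 6 give E_6.

E_6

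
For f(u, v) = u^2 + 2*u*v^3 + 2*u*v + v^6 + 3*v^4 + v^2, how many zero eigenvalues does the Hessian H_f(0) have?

The Hessian at 0 is [[2, 2], [2, 2]] of rank 1; hence corank 1.

1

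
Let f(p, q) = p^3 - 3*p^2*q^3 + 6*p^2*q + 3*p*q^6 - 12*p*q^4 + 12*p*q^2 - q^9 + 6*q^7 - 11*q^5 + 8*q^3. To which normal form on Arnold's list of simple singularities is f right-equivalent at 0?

E_{8}

The Hessian of f at 0 is [[0, 0], [0, 0]] with rank 0, so corank 2. A Groebner basis of the Jacobian ideal J(f) in C{p,q} is {-p^2/2 + p*q^3 - 2*p*q - 2*q^2, q^4, p^3 - 12*p*q^2 - 16*q^3, p^2*q + 4*p*q^2 + 4*q^3}; counting standard monomials gives mu = 8. Corank 2; j^3 = (p + 2*q)^3 is a perfect cube, so E-series; the 5-jet and mu = 8 give E_8.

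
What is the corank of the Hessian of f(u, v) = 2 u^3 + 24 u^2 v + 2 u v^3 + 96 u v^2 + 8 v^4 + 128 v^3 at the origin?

Hessian at 0 has rank 0.

2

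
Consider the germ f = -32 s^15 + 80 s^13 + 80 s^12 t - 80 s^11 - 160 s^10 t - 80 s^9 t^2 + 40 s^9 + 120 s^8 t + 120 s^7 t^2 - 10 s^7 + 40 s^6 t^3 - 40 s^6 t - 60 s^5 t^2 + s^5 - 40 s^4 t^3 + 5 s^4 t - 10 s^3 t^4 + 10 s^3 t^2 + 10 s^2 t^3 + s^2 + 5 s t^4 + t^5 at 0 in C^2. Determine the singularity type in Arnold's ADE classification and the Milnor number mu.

Type A_4, Milnor number mu = 4.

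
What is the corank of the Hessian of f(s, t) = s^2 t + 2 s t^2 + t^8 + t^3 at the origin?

2

The Hessian at 0 is [[0, 0], [0, 0]] of rank 0; hence corank 2.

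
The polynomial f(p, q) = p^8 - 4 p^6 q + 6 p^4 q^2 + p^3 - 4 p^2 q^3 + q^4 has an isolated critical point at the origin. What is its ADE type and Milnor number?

The Hessian of f at 0 is [[0, 0], [0, 0]] with rank 0, so corank 2. A Groebner basis of the Jacobian ideal J(f) in C{p,q} is {q^3, p^2}; counting standard monomials gives mu = 6. Corank 2; j^3 = p^3 is a perfect cube, so E-series; the 4-jet and mu = 6 give E_6.

Type E_{6}, Milnor number mu = 6.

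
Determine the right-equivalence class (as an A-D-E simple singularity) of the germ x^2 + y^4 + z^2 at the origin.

A3

The Hessian of f at 0 is [[2, 0, 0], [0, 0, 0], [0, 0, 2]] with rank 2, so corank 1. A Groebner basis of the Jacobian ideal J(f) in C{x,y,z} is {y^3, x, z}; counting standard monomials gives mu = 3. Corank 1: A-series; mu = 3 gives A_3.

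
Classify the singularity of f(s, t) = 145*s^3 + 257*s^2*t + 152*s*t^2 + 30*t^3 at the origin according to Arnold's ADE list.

The Hessian of f at 0 has rank 0. Corank 2; j^3 = (5*s + 3*t)*(29*s^2 + 34*s*t + 10*t^2) splits into three distinct lines over C (the quadratic factor has nonzero discriminant), so D_4.

D_4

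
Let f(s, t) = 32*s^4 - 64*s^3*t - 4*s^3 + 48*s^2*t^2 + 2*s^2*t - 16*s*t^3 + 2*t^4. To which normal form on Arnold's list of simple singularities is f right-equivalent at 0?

D5

The Hessian of f at 0 is [[0, 0], [0, 0]] with rank 0, so corank 2. A Groebner basis of the Jacobian ideal J(f) in C{s,t} is {s*t^2, s*t/8 + t^3, s^2 - s*t/2}; counting standard monomials gives mu = 5. Corank 2; j^3 = -2*s^2*(2*s - t) has shape L^2 M (L != M), so D-series; mu = 5 gives D_5.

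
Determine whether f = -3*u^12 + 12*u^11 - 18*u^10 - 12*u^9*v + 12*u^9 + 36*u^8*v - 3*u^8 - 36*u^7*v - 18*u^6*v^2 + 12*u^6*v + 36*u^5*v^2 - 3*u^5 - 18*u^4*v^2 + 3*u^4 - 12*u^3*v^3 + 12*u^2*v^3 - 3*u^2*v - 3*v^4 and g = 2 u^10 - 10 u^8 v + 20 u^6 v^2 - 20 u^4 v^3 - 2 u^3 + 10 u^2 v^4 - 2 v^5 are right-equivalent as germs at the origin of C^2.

No.

The Hessian of f at 0 has rank 0. Corank 2; j^3 = -3*u^2*v has shape L^2 M (L != M), so D-series; mu = 5 gives D_5. The Hessian of g at 0 has rank 0. Corank 2; j^3 = -2*u^3 is a perfect cube, so E-series; the 5-jet and mu = 8 give E_8. f is D_5 but g is E_8, hence not right-equivalent.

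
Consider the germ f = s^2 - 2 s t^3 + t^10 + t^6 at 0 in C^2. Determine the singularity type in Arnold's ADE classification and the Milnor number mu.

Type A9, Milnor number mu = 9.

The Hessian of f at 0 has rank 1. Corank 1: A-series; mu = 9 gives A_9.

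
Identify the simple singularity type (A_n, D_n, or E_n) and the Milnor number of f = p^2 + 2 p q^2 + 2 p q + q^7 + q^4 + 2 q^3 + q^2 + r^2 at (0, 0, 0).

Type A6, Milnor number mu = 6.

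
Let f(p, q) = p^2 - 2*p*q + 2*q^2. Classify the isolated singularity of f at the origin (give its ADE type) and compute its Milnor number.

The Hessian of f at 0 has rank 2. Corank 0: nondegenerate Morse point, so A_1.

Type A_{1}, Milnor number mu = 1.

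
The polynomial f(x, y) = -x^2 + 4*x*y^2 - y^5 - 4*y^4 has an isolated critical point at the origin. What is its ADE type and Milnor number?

Type A_4, Milnor number mu = 4.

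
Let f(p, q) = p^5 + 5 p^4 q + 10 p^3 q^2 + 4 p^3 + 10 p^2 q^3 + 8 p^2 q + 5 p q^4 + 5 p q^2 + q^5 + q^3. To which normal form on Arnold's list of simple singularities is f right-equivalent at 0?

The Hessian of f at 0 is [[0, 0], [0, 0]] with rank 0, so corank 2. A Groebner basis of the Jacobian ideal J(f) in C{p,q} is {-32*p*q/5 + q^4 - 16*q^2/5, p*q^2 + q^3/2, p^2 + 3*p*q/2 + q^2/2}; counting standard monomials gives mu = 6. Corank 2; j^3 = (p + q)*(2*p + q)^2 has shape L^2 M (L != M), so D-series; mu = 6 gives D_6.

D_{6}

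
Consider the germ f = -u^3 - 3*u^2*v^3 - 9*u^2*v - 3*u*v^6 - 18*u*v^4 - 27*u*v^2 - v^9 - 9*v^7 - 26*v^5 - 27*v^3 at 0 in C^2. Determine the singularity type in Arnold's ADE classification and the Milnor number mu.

Type E8, Milnor number mu = 8.

The Hessian of f at 0 is [[0, 0], [0, 0]] with rank 0, so corank 2. A Groebner basis of the Jacobian ideal J(f) in C{u,v} is {u^2/2 + u*v^3 + 3*u*v + 9*v^2/2, v^4, u^3 - 27*u*v^2 - 54*v^3, u^2*v + 6*u*v^2 + 9*v^3}; counting standard monomials gives mu = 8. Corank 2; j^3 = -(u + 3*v)^3 is a perfect cube, so E-series; the 5-jet and mu = 8 give E_8.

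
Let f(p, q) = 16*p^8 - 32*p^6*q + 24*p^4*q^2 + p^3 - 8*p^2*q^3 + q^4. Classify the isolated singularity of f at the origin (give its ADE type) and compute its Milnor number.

Type E_{6}, Milnor number mu = 6.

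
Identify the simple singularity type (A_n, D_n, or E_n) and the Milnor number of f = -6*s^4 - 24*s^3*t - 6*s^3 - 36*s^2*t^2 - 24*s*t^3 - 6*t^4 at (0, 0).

Type E_{6}, Milnor number mu = 6.

The Hessian of f at 0 is [[0, 0], [0, 0]] with rank 0, so corank 2. A Groebner basis of the Jacobian ideal J(f) in C{s,t} is {t^4, s*t^2 + t^3/3, s^2}; counting standard monomials gives mu = 6. Corank 2; j^3 = -6*s^3 is a perfect cube, so E-series; the 4-jet and mu = 6 give E_6.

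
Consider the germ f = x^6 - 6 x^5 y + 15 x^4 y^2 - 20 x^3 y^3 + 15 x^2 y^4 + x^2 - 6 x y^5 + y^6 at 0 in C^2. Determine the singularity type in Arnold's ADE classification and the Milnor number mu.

The Hessian of f at 0 is [[2, 0], [0, 0]] with rank 1, so corank 1. A Groebner basis of the Jacobian ideal J(f) in C{x,y} is {y^5, x}; counting standard monomials gives mu = 5. Corank 1: A-series; mu = 5 gives A_5.

Type A_{5}, Milnor number mu = 5.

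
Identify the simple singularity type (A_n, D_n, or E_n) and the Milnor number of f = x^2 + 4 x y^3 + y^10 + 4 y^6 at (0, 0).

Type A9, Milnor number mu = 9.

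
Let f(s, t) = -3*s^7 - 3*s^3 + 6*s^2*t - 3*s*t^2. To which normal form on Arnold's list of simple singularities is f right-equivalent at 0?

The Hessian of f at 0 has rank 0. Corank 2; j^3 = -3*s*(s - t)^2 has shape L^2 M (L != M), so D-series; mu = 8 gives D_8.

D_8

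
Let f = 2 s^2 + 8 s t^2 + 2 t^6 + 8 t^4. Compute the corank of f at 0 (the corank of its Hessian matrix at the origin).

1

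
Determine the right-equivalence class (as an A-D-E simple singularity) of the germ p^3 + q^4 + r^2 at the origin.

E_6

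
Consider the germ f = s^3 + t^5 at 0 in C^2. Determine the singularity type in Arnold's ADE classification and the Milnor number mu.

Type E8, Milnor number mu = 8.

The Hessian of f at 0 is [[0, 0], [0, 0]] with rank 0, so corank 2. A Groebner basis of the Jacobian ideal J(f) in C{s,t} is {t^4, s^2}; counting standard monomials gives mu = 8. Corank 2; j^3 = s^3 is a perfect cube, so E-series; the 5-jet and mu = 8 give E_8.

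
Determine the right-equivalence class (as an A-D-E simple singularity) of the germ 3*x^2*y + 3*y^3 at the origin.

D4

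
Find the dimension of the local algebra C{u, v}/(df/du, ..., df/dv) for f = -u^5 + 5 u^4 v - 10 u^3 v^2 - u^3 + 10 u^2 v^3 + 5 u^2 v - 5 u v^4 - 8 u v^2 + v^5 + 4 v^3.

6

The Hessian of f at 0 has rank 0. Corank 2; j^3 = -(u - 2*v)^2*(u - v) has shape L^2 M (L != M), so D-series; mu = 6 gives D_6.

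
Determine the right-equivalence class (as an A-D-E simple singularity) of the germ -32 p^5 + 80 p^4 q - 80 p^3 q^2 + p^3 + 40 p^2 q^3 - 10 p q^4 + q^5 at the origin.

The Hessian of f at 0 is [[0, 0], [0, 0]] with rank 0, so corank 2. A Groebner basis of the Jacobian ideal J(f) in C{p,q} is {q^5, p*q^3 - q^4/8, p^2}; counting standard monomials gives mu = 8. Corank 2; j^3 = p^3 is a perfect cube, so E-series; the 5-jet and mu = 8 give E_8.

E8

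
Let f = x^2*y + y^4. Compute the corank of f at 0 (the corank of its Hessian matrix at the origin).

The Hessian at 0 is [[0, 0], [0, 0]] of rank 0; hence corank 2.

2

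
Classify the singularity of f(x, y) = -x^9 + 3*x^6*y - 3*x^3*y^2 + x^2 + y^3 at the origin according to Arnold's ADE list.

A_{2}

The Hessian of f at 0 has rank 1. Corank 1: A-series; mu = 2 gives A_2.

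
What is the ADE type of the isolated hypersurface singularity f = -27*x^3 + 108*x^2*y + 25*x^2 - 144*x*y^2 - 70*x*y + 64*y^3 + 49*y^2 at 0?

A2

The Hessian of f at 0 has rank 1. Corank 1: A-series; mu = 2 gives A_2.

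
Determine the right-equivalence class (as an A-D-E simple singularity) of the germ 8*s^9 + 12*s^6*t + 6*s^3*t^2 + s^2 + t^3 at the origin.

A_{2}

The Hessian of f at 0 has rank 1. Corank 1: A-series; mu = 2 gives A_2.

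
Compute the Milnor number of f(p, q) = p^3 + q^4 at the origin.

6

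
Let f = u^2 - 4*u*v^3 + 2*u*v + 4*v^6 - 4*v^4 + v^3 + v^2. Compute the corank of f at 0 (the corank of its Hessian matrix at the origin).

1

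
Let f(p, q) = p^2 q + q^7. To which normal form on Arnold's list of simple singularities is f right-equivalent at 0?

D_{8}

The Hessian of f at 0 has rank 0. Corank 2; j^3 = p^2*q has shape L^2 M (L != M), so D-series; mu = 8 gives D_8.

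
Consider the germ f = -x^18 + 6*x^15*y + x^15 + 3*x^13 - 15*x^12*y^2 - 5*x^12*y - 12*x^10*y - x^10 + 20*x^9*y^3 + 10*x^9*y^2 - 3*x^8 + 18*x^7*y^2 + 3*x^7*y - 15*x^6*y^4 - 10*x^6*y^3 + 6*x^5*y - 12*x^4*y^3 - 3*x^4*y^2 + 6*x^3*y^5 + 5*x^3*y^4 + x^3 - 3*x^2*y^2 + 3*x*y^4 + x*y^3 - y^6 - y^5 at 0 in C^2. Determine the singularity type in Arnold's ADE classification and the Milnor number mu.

Type E_{7}, Milnor number mu = 7.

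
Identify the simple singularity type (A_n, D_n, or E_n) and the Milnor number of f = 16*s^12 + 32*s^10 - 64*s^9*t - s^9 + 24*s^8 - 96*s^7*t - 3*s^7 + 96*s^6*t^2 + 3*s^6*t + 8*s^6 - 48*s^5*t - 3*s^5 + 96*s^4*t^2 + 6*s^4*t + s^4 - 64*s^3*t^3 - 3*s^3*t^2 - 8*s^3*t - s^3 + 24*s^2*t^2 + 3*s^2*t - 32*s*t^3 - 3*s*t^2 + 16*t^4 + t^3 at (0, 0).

Type E_{6}, Milnor number mu = 6.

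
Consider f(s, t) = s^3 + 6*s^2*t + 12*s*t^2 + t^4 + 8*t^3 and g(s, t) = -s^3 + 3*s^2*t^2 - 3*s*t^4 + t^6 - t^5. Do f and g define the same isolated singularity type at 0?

The Hessian of f at 0 is [[0, 0], [0, 0]] with rank 0, so corank 2. A Groebner basis of the Jacobian ideal J(f) in C{s,t} is {t^3, s^2 + 4*s*t + 4*t^2}; counting standard monomials gives mu = 6. Corank 2; j^3 = (s + 2*t)^3 is a perfect cube, so E-series; the 4-jet and mu = 6 give E_6. The Hessian of g at 0 is [[0, 0], [0, 0]] with rank 0, so corank 2. A Groebner basis of the Jacobian ideal J(g) in C{s,t} is {t^4, s^3, -s^2/2 + s*t^2}; counting standard monomials gives mu = 8. Corank 2; j^3 = -s^3 is a perfect cube, so E-series; the 5-jet and mu = 8 give E_8. f is E_6 but g is E_8, hence not right-equivalent.

No.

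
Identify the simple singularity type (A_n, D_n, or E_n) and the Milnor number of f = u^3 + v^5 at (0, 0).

Type E_{8}, Milnor number mu = 8.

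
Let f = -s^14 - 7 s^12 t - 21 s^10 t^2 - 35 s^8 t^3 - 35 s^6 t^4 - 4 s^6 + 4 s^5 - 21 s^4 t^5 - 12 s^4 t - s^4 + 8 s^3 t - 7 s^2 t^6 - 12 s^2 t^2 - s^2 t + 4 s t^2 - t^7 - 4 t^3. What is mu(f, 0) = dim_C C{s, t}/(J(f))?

8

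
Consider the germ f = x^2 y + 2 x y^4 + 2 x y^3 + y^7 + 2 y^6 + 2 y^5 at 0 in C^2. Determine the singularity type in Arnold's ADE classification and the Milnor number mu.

Type D6, Milnor number mu = 6.

The Hessian of f at 0 has rank 0. Corank 2; j^3 = x^2*y has shape L^2 M (L != M), so D-series; mu = 6 gives D_6.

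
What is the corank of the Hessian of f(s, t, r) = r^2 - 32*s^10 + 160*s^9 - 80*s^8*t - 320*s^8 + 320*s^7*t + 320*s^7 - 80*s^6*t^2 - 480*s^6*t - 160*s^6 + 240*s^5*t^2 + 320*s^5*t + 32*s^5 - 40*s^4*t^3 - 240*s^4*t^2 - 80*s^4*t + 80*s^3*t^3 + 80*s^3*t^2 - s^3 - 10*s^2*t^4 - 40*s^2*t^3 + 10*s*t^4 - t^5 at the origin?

Hessian at 0 has rank 1.

2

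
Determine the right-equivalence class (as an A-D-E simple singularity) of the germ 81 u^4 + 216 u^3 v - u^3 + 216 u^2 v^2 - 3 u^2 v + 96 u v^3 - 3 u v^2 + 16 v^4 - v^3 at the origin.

The Hessian of f at 0 has rank 0. Corank 2; j^3 = -(u + v)^3 is a perfect cube, so E-series; the 4-jet and mu = 6 give E_6.

E_{6}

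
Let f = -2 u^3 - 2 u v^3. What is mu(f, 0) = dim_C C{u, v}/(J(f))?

The Hessian of f at 0 has rank 0. Corank 2; j^3 = -2*u^3 is a perfect cube, so E-series; the 4-jet and mu = 7 give E_7.

7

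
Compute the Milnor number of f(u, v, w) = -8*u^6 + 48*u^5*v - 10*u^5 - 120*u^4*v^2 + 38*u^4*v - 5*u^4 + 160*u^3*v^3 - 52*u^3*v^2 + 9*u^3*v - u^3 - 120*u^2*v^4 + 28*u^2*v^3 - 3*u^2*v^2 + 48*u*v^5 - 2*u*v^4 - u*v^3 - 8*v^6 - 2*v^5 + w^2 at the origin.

7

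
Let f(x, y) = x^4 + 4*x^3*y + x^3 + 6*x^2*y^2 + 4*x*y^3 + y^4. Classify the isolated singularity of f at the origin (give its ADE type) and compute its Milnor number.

The Hessian of f at 0 has rank 0. Corank 2; j^3 = x^3 is a perfect cube, so E-series; the 4-jet and mu = 6 give E_6.

Type E_6, Milnor number mu = 6.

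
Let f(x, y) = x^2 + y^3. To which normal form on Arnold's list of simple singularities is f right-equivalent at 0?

A_2

The Hessian of f at 0 has rank 1. Corank 1: A-series; mu = 2 gives A_2.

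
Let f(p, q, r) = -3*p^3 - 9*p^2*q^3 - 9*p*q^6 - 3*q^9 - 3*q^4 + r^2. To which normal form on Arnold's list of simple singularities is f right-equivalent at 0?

The Hessian of f at 0 is [[0, 0, 0], [0, 0, 0], [0, 0, 2]] with rank 1, so corank 2. A Groebner basis of the Jacobian ideal J(f) in C{p,q,r} is {q^3, p^2, r}; counting standard monomials gives mu = 6. Corank 2; j^3 = -3*p^3 is a perfect cube, so E-series; the 4-jet and mu = 6 give E_6.

E6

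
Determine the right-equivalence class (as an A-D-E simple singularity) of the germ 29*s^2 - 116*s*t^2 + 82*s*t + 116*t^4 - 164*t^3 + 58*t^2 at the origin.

The Hessian of f at 0 is [[58, 82], [82, 116]] with rank 2, so corank 0. A Groebner basis of the Jacobian ideal J(f) in C{s,t} is {s, t}; counting standard monomials gives mu = 1. Corank 0: nondegenerate Morse point, so A_1.

A_1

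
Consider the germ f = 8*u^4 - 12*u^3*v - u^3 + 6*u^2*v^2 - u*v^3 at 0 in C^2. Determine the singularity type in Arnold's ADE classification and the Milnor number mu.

Type E_{7}, Milnor number mu = 7.

The Hessian of f at 0 has rank 0. Corank 2; j^3 = -u^3 is a perfect cube, so E-series; the 4-jet and mu = 7 give E_7.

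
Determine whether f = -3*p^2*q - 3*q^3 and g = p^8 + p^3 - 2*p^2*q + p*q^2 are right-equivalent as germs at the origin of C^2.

No.

The Hessian of f at 0 has rank 0. Corank 2; j^3 = -3*q*(p^2 + q^2) splits into three distinct lines over C (the quadratic factor has nonzero discriminant), so D_4. The Hessian of g at 0 has rank 0. Corank 2; j^3 = p*(p - q)^2 has shape L^2 M (L != M), so D-series; mu = 9 gives D_9. f is D_4 but g is D_9, hence not right-equivalent.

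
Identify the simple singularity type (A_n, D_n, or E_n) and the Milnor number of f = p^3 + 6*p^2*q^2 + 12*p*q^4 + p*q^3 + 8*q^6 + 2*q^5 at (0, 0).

Type E_{7}, Milnor number mu = 7.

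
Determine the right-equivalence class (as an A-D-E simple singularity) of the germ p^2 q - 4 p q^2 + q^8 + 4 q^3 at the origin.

D_9

The Hessian of f at 0 is [[0, 0], [0, 0]] with rank 0, so corank 2. A Groebner basis of the Jacobian ideal J(f) in C{p,q} is {p^2/8 + q^7 - q^2/2, p^3 - 8*q^3, p*q - 2*q^2}; counting standard monomials gives mu = 9. Corank 2; j^3 = q*(p - 2*q)^2 has shape L^2 M (L != M), so D-series; mu = 9 gives D_9.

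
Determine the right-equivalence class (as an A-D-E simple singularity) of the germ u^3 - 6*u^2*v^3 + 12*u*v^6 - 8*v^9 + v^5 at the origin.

E8

The Hessian of f at 0 is [[0, 0], [0, 0]] with rank 0, so corank 2. A Groebner basis of the Jacobian ideal J(f) in C{u,v} is {-u^2/4 + u*v^3, v^4, u^3, u^2*v}; counting standard monomials gives mu = 8. Corank 2; j^3 = u^3 is a perfect cube, so E-series; the 5-jet and mu = 8 give E_8.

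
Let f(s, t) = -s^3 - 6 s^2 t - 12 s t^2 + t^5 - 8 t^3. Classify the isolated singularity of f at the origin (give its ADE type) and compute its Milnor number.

Type E8, Milnor number mu = 8.

The Hessian of f at 0 has rank 0. Corank 2; j^3 = -(s + 2*t)^3 is a perfect cube, so E-series; the 5-jet and mu = 8 give E_8.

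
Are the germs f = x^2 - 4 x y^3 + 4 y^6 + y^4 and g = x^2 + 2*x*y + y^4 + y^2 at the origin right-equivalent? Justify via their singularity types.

Yes.

The Hessian of f at 0 has rank 1. Corank 1: A-series; mu = 3 gives A_3. The Hessian of g at 0 has rank 1. Corank 1: A-series; mu = 3 gives A_3. Both have type A_3, hence right-equivalent.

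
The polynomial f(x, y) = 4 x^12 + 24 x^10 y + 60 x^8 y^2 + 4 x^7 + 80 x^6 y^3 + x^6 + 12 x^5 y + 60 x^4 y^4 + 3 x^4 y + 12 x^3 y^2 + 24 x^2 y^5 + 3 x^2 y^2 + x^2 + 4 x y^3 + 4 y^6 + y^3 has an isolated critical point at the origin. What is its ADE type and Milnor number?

The Hessian of f at 0 has rank 1. Corank 1: A-series; mu = 2 gives A_2.

Type A2, Milnor number mu = 2.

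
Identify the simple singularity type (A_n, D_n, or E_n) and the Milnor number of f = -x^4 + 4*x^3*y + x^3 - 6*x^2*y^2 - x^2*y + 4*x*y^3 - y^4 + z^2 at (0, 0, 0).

The Hessian of f at 0 is [[0, 0, 0], [0, 0, 0], [0, 0, 2]] with rank 1, so corank 2. A Groebner basis of the Jacobian ideal J(f) in C{x,y,z} is {x*y^2, x*y/4 + y^3, x^2 - x*y, z}; counting standard monomials gives mu = 5. Corank 2; j^3 = x^2*(x - y) has shape L^2 M (L != M), so D-series; mu = 5 gives D_5.

Type D_{5}, Milnor number mu = 5.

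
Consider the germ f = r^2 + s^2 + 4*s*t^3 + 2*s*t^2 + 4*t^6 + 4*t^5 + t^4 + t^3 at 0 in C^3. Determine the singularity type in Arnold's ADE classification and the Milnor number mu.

The Hessian of f at 0 is [[2, 0, 0], [0, 0, 0], [0, 0, 2]] with rank 2, so corank 1. A Groebner basis of the Jacobian ideal J(f) in C{s,t,r} is {t^2, s, r}; counting standard monomials gives mu = 2. Corank 1: A-series; mu = 2 gives A_2.

Type A2, Milnor number mu = 2.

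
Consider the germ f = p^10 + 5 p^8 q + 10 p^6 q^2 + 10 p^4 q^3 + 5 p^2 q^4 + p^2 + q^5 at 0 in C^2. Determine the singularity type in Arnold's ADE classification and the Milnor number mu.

Type A_{4}, Milnor number mu = 4.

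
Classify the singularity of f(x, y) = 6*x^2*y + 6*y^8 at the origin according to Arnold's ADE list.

D_9

The Hessian of f at 0 has rank 0. Corank 2; j^3 = 6*x^2*y has shape L^2 M (L != M), so D-series; mu = 9 gives D_9.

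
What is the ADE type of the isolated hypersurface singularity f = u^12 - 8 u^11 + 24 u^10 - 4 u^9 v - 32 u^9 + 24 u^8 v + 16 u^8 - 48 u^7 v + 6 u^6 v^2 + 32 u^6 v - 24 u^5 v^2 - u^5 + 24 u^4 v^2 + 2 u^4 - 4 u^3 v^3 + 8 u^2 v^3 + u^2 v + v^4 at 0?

D5

The Hessian of f at 0 has rank 0. Corank 2; j^3 = u^2*v has shape L^2 M (L != M), so D-series; mu = 5 gives D_5.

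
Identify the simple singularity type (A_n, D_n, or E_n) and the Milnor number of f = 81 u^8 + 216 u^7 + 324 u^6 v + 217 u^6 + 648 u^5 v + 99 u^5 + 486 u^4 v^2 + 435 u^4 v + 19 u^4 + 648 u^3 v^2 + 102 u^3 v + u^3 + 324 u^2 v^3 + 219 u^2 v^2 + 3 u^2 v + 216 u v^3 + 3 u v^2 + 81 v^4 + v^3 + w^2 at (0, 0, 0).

Type E_6, Milnor number mu = 6.

The Hessian of f at 0 has rank 1. Corank 2; j^3 = (u + v)^3 is a perfect cube, so E-series; the 4-jet and mu = 6 give E_6.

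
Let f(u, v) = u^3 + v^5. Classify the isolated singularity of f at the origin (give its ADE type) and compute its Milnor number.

Type E_{8}, Milnor number mu = 8.

The Hessian of f at 0 is [[0, 0], [0, 0]] with rank 0, so corank 2. A Groebner basis of the Jacobian ideal J(f) in C{u,v} is {v^4, u^2}; counting standard monomials gives mu = 8. Corank 2; j^3 = u^3 is a perfect cube, so E-series; the 5-jet and mu = 8 give E_8.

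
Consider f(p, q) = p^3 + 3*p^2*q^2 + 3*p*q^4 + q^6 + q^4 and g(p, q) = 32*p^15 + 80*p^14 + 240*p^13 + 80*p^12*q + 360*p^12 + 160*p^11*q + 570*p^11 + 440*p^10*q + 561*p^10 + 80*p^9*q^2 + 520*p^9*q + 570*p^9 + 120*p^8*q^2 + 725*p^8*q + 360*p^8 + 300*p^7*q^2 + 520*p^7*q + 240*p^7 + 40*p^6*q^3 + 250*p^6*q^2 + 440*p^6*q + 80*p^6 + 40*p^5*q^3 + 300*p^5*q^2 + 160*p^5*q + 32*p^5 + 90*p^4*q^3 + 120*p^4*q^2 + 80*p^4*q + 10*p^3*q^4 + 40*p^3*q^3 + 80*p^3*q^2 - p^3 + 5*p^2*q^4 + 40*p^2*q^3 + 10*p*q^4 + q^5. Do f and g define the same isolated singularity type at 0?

No.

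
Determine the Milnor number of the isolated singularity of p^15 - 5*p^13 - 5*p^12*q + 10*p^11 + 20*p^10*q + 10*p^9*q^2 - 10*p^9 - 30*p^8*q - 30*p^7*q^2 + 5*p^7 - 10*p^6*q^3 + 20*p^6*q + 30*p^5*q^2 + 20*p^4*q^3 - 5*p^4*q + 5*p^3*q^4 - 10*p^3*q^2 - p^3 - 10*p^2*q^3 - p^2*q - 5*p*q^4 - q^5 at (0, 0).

6

The Hessian of f at 0 has rank 0. Corank 2; j^3 = -p^2*(p + q) has shape L^2 M (L != M), so D-series; mu = 6 gives D_6.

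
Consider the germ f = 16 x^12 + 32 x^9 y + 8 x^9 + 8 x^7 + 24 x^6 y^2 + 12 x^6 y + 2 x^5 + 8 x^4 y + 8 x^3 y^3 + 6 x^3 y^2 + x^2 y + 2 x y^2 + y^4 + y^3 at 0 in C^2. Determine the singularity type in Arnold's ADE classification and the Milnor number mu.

Type D5, Milnor number mu = 5.

The Hessian of f at 0 has rank 0. Corank 2; j^3 = y*(x + y)^2 has shape L^2 M (L != M), so D-series; mu = 5 gives D_5.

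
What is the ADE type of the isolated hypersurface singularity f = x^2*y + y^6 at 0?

D_{7}

The Hessian of f at 0 is [[0, 0], [0, 0]] with rank 0, so corank 2. A Groebner basis of the Jacobian ideal J(f) in C{x,y} is {x^2/6 + y^5, x^3, x*y}; counting standard monomials gives mu = 7. Corank 2; j^3 = x^2*y has shape L^2 M (L != M), so D-series; mu = 7 gives D_7.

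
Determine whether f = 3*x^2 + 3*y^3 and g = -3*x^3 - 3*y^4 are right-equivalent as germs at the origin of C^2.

No.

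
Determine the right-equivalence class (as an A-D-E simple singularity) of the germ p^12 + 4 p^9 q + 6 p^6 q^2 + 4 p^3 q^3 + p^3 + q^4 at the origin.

The Hessian of f at 0 has rank 0. Corank 2; j^3 = p^3 is a perfect cube, so E-series; the 4-jet and mu = 6 give E_6.

E6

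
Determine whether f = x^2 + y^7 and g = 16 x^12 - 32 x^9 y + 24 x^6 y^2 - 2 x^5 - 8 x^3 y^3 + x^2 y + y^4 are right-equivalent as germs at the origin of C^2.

No.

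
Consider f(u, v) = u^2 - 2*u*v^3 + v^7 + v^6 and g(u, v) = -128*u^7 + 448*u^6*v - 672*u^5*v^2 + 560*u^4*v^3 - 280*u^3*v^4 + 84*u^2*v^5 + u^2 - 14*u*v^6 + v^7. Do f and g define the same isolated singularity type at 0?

Yes.

The Hessian of f at 0 has rank 1. Corank 1: A-series; mu = 6 gives A_6. The Hessian of g at 0 has rank 1. Corank 1: A-series; mu = 6 gives A_6. Both have type A_6, hence right-equivalent.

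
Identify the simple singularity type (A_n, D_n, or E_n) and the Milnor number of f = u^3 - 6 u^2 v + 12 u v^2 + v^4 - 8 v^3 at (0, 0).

Type E_6, Milnor number mu = 6.

The Hessian of f at 0 has rank 0. Corank 2; j^3 = (u - 2*v)^3 is a perfect cube, so E-series; the 4-jet and mu = 6 give E_6.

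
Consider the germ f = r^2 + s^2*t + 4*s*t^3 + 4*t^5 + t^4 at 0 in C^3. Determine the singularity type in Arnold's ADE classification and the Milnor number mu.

Type D_{5}, Milnor number mu = 5.

The Hessian of f at 0 has rank 1. Corank 2; j^3 = s^2*t has shape L^2 M (L != M), so D-series; mu = 5 gives D_5.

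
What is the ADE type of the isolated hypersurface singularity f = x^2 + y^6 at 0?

A_5

The Hessian of f at 0 is [[2, 0], [0, 0]] with rank 1, so corank 1. A Groebner basis of the Jacobian ideal J(f) in C{x,y} is {y^5, x}; counting standard monomials gives mu = 5. Corank 1: A-series; mu = 5 gives A_5.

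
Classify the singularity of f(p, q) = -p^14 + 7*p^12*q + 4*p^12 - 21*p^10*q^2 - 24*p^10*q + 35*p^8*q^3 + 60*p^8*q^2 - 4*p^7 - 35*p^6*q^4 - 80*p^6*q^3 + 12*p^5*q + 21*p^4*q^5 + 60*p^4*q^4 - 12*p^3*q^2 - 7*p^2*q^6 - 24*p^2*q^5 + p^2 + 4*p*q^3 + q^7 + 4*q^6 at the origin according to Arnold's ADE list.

The Hessian of f at 0 has rank 1. Corank 1: A-series; mu = 6 gives A_6.

A_{6}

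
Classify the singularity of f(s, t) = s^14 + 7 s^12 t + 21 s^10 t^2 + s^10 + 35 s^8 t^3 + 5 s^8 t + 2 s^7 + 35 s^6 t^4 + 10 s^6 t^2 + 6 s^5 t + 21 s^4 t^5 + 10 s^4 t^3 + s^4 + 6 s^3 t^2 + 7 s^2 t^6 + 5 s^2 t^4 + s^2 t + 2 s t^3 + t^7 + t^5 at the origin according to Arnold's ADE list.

D_{8}

The Hessian of f at 0 is [[0, 0], [0, 0]] with rank 0, so corank 2. A Groebner basis of the Jacobian ideal J(f) in C{s,t} is {-s^2 + 7*s*t/2 + t^4 + 7*t^3/2, s^3 - s*t/2 - t^3/2, s^2 + s*t^2 - 7*s*t/2 - 7*t^3/2}; counting standard monomials gives mu = 8. Corank 2; j^3 = s^2*t has shape L^2 M (L != M), so D-series; mu = 8 gives D_8.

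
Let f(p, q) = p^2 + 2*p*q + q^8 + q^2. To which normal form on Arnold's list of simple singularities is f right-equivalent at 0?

A_7

The Hessian of f at 0 has rank 1. Corank 1: A-series; mu = 7 gives A_7.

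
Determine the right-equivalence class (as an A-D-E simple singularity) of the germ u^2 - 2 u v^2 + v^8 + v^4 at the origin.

A_{7}

The Hessian of f at 0 has rank 1. Corank 1: A-series; mu = 7 gives A_7.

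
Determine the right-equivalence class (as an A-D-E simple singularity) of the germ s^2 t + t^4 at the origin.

The Hessian of f at 0 has rank 0. Corank 2; j^3 = s^2*t has shape L^2 M (L != M), so D-series; mu = 5 gives D_5.

D_5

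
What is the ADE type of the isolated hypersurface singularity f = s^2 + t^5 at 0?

The Hessian of f at 0 has rank 1. Corank 1: A-series; mu = 4 gives A_4.

A_{4}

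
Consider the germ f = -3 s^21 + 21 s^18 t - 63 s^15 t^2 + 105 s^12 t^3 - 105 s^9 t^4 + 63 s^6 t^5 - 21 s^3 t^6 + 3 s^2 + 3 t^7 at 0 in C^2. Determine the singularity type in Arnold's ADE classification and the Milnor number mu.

Type A_6, Milnor number mu = 6.

The Hessian of f at 0 has rank 1. Corank 1: A-series; mu = 6 gives A_6.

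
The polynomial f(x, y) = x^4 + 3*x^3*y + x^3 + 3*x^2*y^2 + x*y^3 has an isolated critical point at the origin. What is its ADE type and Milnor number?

The Hessian of f at 0 is [[0, 0], [0, 0]] with rank 0, so corank 2. A Groebner basis of the Jacobian ideal J(f) in C{x,y} is {3*x^2 + y^4 + y^3, x^3, x^2*y - x^2 - y^3/3, 2*x^2 + x*y^2 + 2*y^3/3}; counting standard monomials gives mu = 7. Corank 2; j^3 = x^3 is a perfect cube, so E-series; the 4-jet and mu = 7 give E_7.

Type E_{7}, Milnor number mu = 7.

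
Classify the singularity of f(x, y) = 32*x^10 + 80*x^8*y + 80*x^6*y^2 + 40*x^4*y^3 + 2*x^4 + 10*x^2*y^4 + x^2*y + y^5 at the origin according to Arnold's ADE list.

D_{6}

The Hessian of f at 0 is [[0, 0], [0, 0]] with rank 0, so corank 2. A Groebner basis of the Jacobian ideal J(f) in C{x,y} is {x^2/5 + y^4, x^3, x*y}; counting standard monomials gives mu = 6. Corank 2; j^3 = x^2*y has shape L^2 M (L != M), so D-series; mu = 6 gives D_6.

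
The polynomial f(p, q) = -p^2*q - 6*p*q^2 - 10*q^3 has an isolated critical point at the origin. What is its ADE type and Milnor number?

Type D4, Milnor number mu = 4.

The Hessian of f at 0 has rank 0. Corank 2; j^3 = -q*(p^2 + 6*p*q + 10*q^2) splits into three distinct lines over C (the quadratic factor has nonzero discriminant), so D_4.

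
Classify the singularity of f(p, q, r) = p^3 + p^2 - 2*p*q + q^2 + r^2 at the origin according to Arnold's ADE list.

The Hessian of f at 0 is [[2, -2, 0], [-2, 2, 0], [0, 0, 2]] with rank 2, so corank 1. A Groebner basis of the Jacobian ideal J(f) in C{p,q,r} is {q^2, p - q, r}; counting standard monomials gives mu = 2. Corank 1: A-series; mu = 2 gives A_2.

A_2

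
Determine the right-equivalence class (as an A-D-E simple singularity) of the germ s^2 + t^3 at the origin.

A_2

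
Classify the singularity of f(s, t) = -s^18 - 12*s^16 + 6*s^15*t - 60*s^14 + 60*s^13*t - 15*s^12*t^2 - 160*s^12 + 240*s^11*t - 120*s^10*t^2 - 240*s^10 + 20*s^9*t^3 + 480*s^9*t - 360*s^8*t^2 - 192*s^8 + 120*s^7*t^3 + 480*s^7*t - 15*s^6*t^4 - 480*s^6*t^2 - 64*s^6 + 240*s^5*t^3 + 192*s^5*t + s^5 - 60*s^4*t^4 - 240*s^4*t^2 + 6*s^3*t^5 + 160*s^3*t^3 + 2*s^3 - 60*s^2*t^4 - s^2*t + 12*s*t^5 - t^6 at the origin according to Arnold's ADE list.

D7

The Hessian of f at 0 has rank 0. Corank 2; j^3 = s^2*(2*s - t) has shape L^2 M (L != M), so D-series; mu = 7 gives D_7.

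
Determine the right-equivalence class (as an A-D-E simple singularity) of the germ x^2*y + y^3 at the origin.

D_{4}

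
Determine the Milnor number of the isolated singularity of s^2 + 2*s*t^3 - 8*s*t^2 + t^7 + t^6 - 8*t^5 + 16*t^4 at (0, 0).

The Hessian of f at 0 has rank 1. Corank 1: A-series; mu = 6 gives A_6.

6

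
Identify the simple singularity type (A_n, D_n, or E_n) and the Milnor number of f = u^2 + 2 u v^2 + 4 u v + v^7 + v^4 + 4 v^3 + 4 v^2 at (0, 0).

The Hessian of f at 0 is [[2, 4], [4, 8]] with rank 1, so corank 1. A Groebner basis of the Jacobian ideal J(f) in C{u,v} is {u^3 + 6*u^2*v - 12*u^2 - 32*u*v + 16*u + 32*v, u + v^2 + 2*v}; counting standard monomials gives mu = 6. Corank 1: A-series; mu = 6 gives A_6.

Type A_6, Milnor number mu = 6.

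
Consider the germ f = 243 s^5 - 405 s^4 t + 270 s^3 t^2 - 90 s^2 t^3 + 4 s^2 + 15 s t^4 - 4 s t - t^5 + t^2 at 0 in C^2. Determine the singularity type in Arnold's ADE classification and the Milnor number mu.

The Hessian of f at 0 is [[8, -4], [-4, 2]] with rank 1, so corank 1. A Groebner basis of the Jacobian ideal J(f) in C{s,t} is {t^4, s - t/2}; counting standard monomials gives mu = 4. Corank 1: A-series; mu = 4 gives A_4.

Type A_4, Milnor number mu = 4.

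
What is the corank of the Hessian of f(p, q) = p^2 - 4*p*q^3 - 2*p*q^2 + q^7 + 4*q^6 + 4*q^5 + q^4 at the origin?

The Hessian at 0 is [[2, 0], [0, 0]] of rank 1; hence corank 1.

1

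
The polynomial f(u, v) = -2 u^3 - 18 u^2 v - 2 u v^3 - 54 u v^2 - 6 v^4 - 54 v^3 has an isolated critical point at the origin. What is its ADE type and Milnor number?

The Hessian of f at 0 has rank 0. Corank 2; j^3 = -2*(u + 3*v)^3 is a perfect cube, so E-series; the 4-jet and mu = 7 give E_7.

Type E_7, Milnor number mu = 7.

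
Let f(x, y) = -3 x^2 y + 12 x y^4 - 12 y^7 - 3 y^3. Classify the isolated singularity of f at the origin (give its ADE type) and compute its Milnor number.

Type D4, Milnor number mu = 4.

The Hessian of f at 0 has rank 0. Corank 2; j^3 = -3*y*(x^2 + y^2) splits into three distinct lines over C (the quadratic factor has nonzero discriminant), so D_4.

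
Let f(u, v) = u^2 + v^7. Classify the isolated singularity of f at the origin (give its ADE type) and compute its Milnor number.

Type A_{6}, Milnor number mu = 6.

The Hessian of f at 0 has rank 1. Corank 1: A-series; mu = 6 gives A_6.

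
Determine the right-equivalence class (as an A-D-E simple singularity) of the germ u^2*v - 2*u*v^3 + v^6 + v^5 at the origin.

The Hessian of f at 0 is [[0, 0], [0, 0]] with rank 0, so corank 2. A Groebner basis of the Jacobian ideal J(f) in C{u,v} is {u^3, u^2*v + u^2/6 - u*v^2/6, -u*v + v^3}; counting standard monomials gives mu = 7. Corank 2; j^3 = u^2*v has shape L^2 M (L != M), so D-series; mu = 7 gives D_7.

D7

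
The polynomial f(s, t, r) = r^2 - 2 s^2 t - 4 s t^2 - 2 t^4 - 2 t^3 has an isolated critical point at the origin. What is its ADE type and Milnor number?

Type D_5, Milnor number mu = 5.

The Hessian of f at 0 is [[0, 0, 0], [0, 0, 0], [0, 0, 2]] with rank 1, so corank 2. A Groebner basis of the Jacobian ideal J(f) in C{s,t,r} is {s^3 - s^2/4 + t^2/4, s^2/4 + t^3 - t^2/4, s*t + t^2, r}; counting standard monomials gives mu = 5. Corank 2; j^3 = -2*t*(s + t)^2 has shape L^2 M (L != M), so D-series; mu = 5 gives D_5.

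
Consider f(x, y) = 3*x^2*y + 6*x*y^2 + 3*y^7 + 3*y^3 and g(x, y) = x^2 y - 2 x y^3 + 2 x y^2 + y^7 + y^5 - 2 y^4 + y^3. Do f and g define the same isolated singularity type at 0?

Yes.

The Hessian of f at 0 has rank 0. Corank 2; j^3 = 3*y*(x + y)^2 has shape L^2 M (L != M), so D-series; mu = 8 gives D_8. The Hessian of g at 0 has rank 0. Corank 2; j^3 = y*(x + y)^2 has shape L^2 M (L != M), so D-series; mu = 8 gives D_8. Both have type D_8, hence right-equivalent.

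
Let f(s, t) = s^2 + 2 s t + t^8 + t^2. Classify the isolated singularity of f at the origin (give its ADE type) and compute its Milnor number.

The Hessian of f at 0 has rank 1. Corank 1: A-series; mu = 7 gives A_7.

Type A_7, Milnor number mu = 7.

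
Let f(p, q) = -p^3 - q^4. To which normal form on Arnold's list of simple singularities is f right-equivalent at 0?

E_6

The Hessian of f at 0 has rank 0. Corank 2; j^3 = -p^3 is a perfect cube, so E-series; the 4-jet and mu = 6 give E_6.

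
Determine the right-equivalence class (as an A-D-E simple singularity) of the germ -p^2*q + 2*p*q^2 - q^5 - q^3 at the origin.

D_{6}

The Hessian of f at 0 is [[0, 0], [0, 0]] with rank 0, so corank 2. A Groebner basis of the Jacobian ideal J(f) in C{p,q} is {p^2/5 + q^4 - q^2/5, p^3 - q^3, p*q - q^2}; counting standard monomials gives mu = 6. Corank 2; j^3 = -q*(p - q)^2 has shape L^2 M (L != M), so D-series; mu = 6 gives D_6.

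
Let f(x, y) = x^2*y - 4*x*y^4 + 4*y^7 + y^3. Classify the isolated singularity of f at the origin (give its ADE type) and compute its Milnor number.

The Hessian of f at 0 is [[0, 0], [0, 0]] with rank 0, so corank 2. A Groebner basis of the Jacobian ideal J(f) in C{x,y} is {y^3, x^2 + 3*y^2, x*y}; counting standard monomials gives mu = 4. Corank 2; j^3 = y*(x^2 + y^2) splits into three distinct lines over C (the quadratic factor has nonzero discriminant), so D_4.

Type D_{4}, Milnor number mu = 4.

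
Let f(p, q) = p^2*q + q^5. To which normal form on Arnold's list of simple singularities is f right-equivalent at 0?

D_{6}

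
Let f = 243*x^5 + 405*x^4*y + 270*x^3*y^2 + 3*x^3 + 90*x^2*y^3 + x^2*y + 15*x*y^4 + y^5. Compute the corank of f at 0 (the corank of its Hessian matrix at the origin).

2

The Hessian at 0 is [[0, 0], [0, 0]] of rank 0; hence corank 2.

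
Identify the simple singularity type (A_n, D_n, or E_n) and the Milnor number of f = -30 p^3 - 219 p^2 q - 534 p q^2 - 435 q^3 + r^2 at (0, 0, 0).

The Hessian of f at 0 has rank 1. Corank 2; j^3 = -3*(2*p + 5*q)*(5*p^2 + 24*p*q + 29*q^2) splits into three distinct lines over C (the quadratic factor has nonzero discriminant), so D_4.

Type D4, Milnor number mu = 4.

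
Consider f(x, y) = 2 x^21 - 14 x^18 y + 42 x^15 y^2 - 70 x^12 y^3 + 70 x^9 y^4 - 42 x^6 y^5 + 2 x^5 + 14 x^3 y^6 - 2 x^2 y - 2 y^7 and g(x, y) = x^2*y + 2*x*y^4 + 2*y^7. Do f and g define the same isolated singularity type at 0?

Yes.

The Hessian of f at 0 is [[0, 0], [0, 0]] with rank 0, so corank 2. A Groebner basis of the Jacobian ideal J(f) in C{x,y} is {x^2/7 + y^6, x^3, x*y}; counting standard monomials gives mu = 8. Corank 2; j^3 = -2*x^2*y has shape L^2 M (L != M), so D-series; mu = 8 gives D_8. The Hessian of g at 0 is [[0, 0], [0, 0]] with rank 0, so corank 2. A Groebner basis of the Jacobian ideal J(g) in C{x,y} is {-x^2/6 + x*y^3, x*y + y^4, x^3, x^2*y}; counting standard monomials gives mu = 8. Corank 2; j^3 = x^2*y has shape L^2 M (L != M), so D-series; mu = 8 gives D_8. Both have type D_8, hence right-equivalent.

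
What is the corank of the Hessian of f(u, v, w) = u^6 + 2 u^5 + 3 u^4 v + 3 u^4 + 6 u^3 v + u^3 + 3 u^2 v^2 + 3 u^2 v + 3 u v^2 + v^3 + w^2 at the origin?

2

Hessian at 0 has rank 1.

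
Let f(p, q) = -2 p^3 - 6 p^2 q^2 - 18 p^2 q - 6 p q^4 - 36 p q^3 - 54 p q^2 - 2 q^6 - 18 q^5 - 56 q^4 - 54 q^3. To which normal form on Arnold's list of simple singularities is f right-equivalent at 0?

E_{6}

The Hessian of f at 0 has rank 0. Corank 2; j^3 = -2*(p + 3*q)^3 is a perfect cube, so E-series; the 4-jet and mu = 6 give E_6.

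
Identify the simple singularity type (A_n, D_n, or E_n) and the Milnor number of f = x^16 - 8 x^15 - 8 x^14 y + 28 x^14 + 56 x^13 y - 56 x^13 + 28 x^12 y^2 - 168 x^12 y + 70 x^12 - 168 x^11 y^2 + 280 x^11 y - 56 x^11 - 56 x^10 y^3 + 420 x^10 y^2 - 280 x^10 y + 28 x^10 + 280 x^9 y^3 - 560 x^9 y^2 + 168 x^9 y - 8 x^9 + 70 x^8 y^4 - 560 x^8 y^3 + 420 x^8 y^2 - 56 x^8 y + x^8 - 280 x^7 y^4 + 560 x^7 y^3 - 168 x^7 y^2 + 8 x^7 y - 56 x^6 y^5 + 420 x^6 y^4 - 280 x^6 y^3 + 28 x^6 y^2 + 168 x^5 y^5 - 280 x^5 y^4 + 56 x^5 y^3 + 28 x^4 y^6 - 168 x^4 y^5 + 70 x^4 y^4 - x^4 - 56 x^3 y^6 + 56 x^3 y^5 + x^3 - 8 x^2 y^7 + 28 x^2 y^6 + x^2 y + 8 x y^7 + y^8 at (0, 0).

Type D_{9}, Milnor number mu = 9.

The Hessian of f at 0 has rank 0. Corank 2; j^3 = x^2*(x + y) has shape L^2 M (L != M), so D-series; mu = 9 gives D_9.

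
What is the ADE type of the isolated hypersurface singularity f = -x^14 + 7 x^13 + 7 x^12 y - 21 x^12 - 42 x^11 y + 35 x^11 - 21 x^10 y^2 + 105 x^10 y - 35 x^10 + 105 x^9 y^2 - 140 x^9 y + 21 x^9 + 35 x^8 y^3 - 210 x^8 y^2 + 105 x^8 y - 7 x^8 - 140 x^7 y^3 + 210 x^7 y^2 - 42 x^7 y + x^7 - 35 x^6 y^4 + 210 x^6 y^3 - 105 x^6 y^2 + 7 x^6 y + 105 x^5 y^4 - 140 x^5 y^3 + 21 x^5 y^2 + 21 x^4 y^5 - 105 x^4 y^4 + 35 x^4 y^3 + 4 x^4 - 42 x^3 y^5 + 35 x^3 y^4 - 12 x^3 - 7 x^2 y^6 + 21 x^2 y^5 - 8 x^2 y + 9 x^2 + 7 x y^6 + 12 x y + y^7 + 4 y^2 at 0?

A_6

The Hessian of f at 0 has rank 1. Corank 1: A-series; mu = 6 gives A_6.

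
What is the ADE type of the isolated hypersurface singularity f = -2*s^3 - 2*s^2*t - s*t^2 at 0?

D_{4}

The Hessian of f at 0 has rank 0. Corank 2; j^3 = -s*(2*s^2 + 2*s*t + t^2) splits into three distinct lines over C (the quadratic factor has nonzero discriminant), so D_4.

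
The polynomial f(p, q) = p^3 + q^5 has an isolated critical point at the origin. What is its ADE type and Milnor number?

Type E8, Milnor number mu = 8.

The Hessian of f at 0 is [[0, 0], [0, 0]] with rank 0, so corank 2. A Groebner basis of the Jacobian ideal J(f) in C{p,q} is {q^4, p^2}; counting standard monomials gives mu = 8. Corank 2; j^3 = p^3 is a perfect cube, so E-series; the 5-jet and mu = 8 give E_8.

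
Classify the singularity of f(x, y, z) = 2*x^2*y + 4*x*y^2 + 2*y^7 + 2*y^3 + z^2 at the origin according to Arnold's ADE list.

D8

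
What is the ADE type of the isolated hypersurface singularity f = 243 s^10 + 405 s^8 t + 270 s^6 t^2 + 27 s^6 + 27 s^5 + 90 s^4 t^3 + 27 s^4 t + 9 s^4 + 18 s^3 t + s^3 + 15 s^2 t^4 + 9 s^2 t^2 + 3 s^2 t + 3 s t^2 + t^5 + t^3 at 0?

E_8

The Hessian of f at 0 is [[0, 0], [0, 0]] with rank 0, so corank 2. A Groebner basis of the Jacobian ideal J(f) in C{s,t} is {s^2/36 + s*t^3 + s*t^2/6 + s*t/18 + t^3/6 + t^2/36, t^4, s^3 + s^2/2 + s*t + t^3 + t^2/2, s^2*t - s^2/6 + s*t^2 - s*t/3 - t^2/6}; counting standard monomials gives mu = 8. Corank 2; j^3 = (s + t)^3 is a perfect cube, so E-series; the 5-jet and mu = 8 give E_8.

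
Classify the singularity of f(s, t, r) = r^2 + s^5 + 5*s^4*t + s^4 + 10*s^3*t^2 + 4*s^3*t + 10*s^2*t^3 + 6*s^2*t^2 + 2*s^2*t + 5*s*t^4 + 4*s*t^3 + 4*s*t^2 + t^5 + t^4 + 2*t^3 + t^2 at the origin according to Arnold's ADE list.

A4

The Hessian of f at 0 has rank 2. Corank 1: A-series; mu = 4 gives A_4.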